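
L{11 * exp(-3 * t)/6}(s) 11/(6 * (s + 3))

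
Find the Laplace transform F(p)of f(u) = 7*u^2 14/p^3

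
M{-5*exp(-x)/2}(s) -5*gamma(s)/2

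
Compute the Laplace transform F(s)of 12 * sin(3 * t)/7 36/(7 * (s^2 + 9))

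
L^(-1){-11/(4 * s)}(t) -11/4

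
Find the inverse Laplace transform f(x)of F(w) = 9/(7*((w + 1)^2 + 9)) 3*exp(-x)*sin(3*x)/7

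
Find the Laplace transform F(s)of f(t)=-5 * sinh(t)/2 -5/(2 * s^2 - 2)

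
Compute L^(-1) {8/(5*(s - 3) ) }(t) 8*exp(3*t) /5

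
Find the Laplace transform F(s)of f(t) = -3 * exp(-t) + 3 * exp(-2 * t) 3/(s + 2) - 3/(s + 1)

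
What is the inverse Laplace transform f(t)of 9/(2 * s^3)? 9 * t^2/4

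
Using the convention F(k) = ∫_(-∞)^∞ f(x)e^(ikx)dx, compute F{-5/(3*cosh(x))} -5*pi/(3*cosh(pi*k/2))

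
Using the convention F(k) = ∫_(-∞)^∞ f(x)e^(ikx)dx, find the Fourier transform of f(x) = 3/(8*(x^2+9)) pi*exp(-3*Abs(k))/8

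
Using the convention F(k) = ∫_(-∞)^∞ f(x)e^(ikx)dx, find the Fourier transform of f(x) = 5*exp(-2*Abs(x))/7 20/(7*(k^2+4))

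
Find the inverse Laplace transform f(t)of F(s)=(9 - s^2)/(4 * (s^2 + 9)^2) -t * cos(3 * t)/4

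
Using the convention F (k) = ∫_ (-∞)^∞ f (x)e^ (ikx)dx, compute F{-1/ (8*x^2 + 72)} -pi*exp (-3*Abs (k))/24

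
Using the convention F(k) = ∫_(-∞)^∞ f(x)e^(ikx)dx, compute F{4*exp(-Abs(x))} 8/(k^2 + 1)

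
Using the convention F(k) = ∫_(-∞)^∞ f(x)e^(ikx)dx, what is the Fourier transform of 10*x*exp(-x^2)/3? 5*I*sqrt(pi)*k*exp(-k^2/4)/3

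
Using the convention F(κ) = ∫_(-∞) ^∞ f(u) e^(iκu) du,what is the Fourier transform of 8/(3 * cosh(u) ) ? 8 * pi/(3 * cosh(pi * κ/2) ) 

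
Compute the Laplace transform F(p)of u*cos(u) (p^2 - 1)/(p^2+1)^2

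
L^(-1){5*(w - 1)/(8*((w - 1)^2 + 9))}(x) 5*exp(x)*cos(3*x)/8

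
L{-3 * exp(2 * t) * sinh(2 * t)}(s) -6/(s * (s - 4))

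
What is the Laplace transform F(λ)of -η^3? -6/λ^4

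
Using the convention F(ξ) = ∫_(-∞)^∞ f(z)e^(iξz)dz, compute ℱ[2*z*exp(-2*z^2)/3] sqrt(2)*I*sqrt(pi)*ξ*exp(-ξ^2/8)/12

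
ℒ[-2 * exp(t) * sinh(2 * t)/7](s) -4/(7 * (s - 1)^2 - 28)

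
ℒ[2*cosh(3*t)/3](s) 2*s/(3*(s^2 - 9))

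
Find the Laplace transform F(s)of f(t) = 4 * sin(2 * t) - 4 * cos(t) 8/(s^2 + 4) - 4 * s/(s^2 + 1)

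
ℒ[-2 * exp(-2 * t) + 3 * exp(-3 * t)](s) 3/(s + 3) - 2/(s + 2)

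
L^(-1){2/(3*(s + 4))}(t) 2*exp(-4*t)/3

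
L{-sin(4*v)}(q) -4/(q^2 + 16)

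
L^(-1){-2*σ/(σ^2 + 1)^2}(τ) -τ*sin(τ)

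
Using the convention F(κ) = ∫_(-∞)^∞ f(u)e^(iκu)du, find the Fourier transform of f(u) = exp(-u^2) sqrt(pi) * exp(-κ^2/4)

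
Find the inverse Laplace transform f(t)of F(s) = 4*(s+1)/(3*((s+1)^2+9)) 4*exp(-t)*cos(3*t)/3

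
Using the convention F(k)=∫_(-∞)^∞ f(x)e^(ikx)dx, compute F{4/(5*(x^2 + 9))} 4*pi*exp(-3*Abs(k))/15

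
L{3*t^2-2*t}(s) 6/s^3-2/s^2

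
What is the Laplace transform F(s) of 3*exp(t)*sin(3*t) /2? 9/(2*((s - 1) ^2+9) ) 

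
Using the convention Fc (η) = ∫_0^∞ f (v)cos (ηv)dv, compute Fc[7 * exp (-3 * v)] 21/ (η^2 + 9)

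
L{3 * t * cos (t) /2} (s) 3 * (s^2 - 1) / (2 * (s^2 + 1) ^2) 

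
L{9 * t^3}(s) 54/s^4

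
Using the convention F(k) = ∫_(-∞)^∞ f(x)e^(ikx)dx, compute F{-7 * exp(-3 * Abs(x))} -42/(k^2 + 9)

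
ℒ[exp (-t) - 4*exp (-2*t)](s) 1/ (s + 1) - 4/ (s + 2)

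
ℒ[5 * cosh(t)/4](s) 5 * s/(4 * (s^2 - 1))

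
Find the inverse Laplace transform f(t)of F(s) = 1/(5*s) 1/5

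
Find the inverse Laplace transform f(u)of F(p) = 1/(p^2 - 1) sinh(u)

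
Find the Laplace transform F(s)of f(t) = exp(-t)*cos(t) (s + 1)/((s + 1)^2 + 1)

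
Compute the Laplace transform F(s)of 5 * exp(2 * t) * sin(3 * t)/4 15/(4 * ((s - 2)^2 + 9))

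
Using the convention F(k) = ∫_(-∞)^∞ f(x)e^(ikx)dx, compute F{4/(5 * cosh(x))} 4 * pi/(5 * cosh(pi * k/2))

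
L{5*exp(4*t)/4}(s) 5/(4*(s - 4))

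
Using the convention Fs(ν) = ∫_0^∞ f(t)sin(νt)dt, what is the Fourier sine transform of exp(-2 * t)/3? ν/(3 * (ν^2 + 4))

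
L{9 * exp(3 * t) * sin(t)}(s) 9/((s - 3)^2 + 1)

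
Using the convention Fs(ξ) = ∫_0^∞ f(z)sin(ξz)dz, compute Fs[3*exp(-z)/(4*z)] 3*atan(ξ)/4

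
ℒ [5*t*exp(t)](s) 5/(s - 1)^2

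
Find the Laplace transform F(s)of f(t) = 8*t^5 960/s^6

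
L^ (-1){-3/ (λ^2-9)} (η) -sinh (3 * η)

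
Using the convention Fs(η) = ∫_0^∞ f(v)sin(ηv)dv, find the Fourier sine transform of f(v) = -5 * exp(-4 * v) -5 * η/(η^2 + 16)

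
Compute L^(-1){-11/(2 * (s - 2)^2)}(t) -11 * t * exp(2 * t)/2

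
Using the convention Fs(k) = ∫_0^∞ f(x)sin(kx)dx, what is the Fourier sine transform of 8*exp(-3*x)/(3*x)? 8*atan(k/3)/3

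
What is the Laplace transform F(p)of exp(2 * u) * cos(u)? (p - 2)/((p - 2)^2 + 1)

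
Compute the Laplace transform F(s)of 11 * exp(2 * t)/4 11/(4 * (s - 2))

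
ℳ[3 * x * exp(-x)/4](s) 3 * gamma(s + 1)/4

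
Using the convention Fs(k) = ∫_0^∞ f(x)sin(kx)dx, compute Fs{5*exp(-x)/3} 5*k/(3*(k^2 + 1))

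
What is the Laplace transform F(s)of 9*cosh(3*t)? 9*s/(s^2 - 9)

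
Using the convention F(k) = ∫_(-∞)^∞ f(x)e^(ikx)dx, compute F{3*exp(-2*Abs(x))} 12/(k^2+4)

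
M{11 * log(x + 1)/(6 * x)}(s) -11 * pi * csc(pi * s)/(6 * s - 6)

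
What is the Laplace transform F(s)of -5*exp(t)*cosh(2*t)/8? 5*(1 - s)/(8*((s - 1)^2 - 4))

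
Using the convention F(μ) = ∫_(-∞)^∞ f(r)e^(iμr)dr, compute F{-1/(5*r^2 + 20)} -pi*exp(-2*Abs(μ))/10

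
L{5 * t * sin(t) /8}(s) 5 * s/(4 * (s^2 + 1) ^2) 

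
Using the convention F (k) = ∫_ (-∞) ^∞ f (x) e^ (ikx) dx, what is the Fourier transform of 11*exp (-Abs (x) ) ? 22/ (k^2 + 1) 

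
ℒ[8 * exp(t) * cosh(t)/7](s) 8 * (s - 1)/(7 * s * (s - 2))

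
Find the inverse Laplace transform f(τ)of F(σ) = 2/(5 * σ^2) 2 * τ/5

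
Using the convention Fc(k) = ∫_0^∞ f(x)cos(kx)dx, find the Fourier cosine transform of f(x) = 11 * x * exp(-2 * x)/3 11 * (4 - k^2)/(3 * (k^2+4)^2)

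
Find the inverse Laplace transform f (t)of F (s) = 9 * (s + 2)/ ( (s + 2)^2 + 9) 9 * exp (-2 * t) * cos (3 * t)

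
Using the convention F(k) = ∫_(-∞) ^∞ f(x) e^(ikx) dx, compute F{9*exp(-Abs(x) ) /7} 18/(7*(k^2 + 1) ) 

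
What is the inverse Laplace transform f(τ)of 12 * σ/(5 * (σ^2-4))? 12 * cosh(2 * τ)/5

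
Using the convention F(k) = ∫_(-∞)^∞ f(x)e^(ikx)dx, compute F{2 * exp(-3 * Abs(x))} 12/(k^2+9)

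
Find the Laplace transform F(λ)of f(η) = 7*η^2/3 14/(3*λ^3)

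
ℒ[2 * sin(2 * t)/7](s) 4/(7 * (s^2 + 4))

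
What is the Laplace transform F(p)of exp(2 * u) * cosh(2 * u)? (p - 2)/(p * (p - 4))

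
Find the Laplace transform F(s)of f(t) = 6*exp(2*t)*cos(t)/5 6*(s - 2)/(5*((s - 2)^2 + 1))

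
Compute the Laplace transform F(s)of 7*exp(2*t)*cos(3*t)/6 7*(s - 2)/(6*((s - 2)^2 + 9))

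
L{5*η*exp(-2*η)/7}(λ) 5/(7*(λ + 2)^2)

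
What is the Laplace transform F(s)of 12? 12/s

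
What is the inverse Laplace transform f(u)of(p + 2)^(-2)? u*exp(-2*u)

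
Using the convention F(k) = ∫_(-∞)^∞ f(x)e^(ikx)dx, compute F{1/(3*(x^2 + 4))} pi*exp(-2*Abs(k))/6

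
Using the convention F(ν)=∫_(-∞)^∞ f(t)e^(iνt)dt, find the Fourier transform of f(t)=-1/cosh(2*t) -pi/(2*cosh(pi*ν/4))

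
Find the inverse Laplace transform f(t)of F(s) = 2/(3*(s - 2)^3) t^2*exp(2*t)/3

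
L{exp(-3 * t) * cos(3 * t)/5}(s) (s+3)/(5 * ((s+3)^2+9))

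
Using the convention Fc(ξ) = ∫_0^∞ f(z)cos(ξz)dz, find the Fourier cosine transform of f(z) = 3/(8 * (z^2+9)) pi * exp(-3 * ξ)/16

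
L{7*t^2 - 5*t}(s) 14/s^3 - 5/s^2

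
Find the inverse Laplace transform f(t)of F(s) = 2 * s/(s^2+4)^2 t * sin(2 * t)/2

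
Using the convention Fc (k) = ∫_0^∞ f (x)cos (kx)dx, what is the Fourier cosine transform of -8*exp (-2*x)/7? -16/ (7*k^2 + 28)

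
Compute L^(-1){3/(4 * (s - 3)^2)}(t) 3 * t * exp(3 * t)/4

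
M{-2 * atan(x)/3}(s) pi * sec(pi * s/2)/(3 * s)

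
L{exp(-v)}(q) 1/(q + 1)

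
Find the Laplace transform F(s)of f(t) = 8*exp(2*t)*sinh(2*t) 16/(s*(s - 4))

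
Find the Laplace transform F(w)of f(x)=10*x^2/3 20/(3*w^3)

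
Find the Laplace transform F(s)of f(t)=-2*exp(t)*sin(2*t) -4/((s - 1)^2 + 4)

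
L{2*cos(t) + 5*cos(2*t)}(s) 2*s/(s^2 + 1) + 5*s/(s^2 + 4)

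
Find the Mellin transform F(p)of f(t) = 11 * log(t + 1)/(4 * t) -11 * pi * csc(pi * p)/(4 * p - 4)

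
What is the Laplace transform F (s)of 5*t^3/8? 15/ (4*s^4)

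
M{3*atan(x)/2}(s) -3*pi*sec(pi*s/2)/(4*s)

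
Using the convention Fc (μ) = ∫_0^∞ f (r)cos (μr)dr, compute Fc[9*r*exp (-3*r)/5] 9*(9 - μ^2)/ (5*(μ^2 + 9)^2)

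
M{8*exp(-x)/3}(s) 8*gamma(s)/3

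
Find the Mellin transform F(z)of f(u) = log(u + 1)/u -pi*csc(pi*z)/(z - 1)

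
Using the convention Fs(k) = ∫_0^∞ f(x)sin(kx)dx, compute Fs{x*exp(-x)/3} 2*k/(3*(k^2 + 1)^2)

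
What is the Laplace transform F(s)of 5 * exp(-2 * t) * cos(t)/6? 5 * (s + 2)/(6 * ((s + 2)^2 + 1))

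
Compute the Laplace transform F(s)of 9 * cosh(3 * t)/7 9 * s/(7 * (s^2 - 9))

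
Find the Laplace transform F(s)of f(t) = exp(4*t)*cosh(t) (s - 4)/((s - 4)^2 - 1)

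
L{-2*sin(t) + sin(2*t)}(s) 2/(s^2 + 4) - 2/(s^2 + 1)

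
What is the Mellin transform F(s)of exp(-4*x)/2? gamma(s)/(2*2^(2*s))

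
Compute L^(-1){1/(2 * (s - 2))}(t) exp(2 * t)/2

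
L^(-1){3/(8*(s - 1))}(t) 3*exp(t)/8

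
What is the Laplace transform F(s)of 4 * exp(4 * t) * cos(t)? 4 * (s - 4)/((s - 4)^2 + 1)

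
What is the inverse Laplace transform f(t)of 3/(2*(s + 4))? 3*exp(-4*t)/2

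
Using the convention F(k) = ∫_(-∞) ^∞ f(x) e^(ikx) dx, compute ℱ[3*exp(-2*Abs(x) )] 12/(k^2 + 4) 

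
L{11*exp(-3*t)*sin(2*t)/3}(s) 22/(3*((s + 3)^2 + 4))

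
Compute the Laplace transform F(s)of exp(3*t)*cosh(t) (s - 3)/((s - 3)^2 - 1)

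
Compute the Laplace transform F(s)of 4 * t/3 4/(3 * s^2)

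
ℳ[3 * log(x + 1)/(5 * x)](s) -3 * pi * csc(pi * s)/(5 * s - 5)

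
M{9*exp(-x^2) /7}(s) 9*gamma(s/2) /14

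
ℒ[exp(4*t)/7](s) 1/(7*(s - 4))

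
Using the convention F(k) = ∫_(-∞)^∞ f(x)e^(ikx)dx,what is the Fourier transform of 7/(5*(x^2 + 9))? 7*pi*exp(-3*Abs(k))/15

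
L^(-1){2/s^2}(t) 2*t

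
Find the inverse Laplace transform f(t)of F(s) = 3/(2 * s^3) 3 * t^2/4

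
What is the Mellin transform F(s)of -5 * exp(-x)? -5 * gamma(s)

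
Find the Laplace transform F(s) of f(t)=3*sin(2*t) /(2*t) 3*atan(2/s) /2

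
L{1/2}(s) 1/(2*s)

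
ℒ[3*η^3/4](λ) 9/(2*λ^4)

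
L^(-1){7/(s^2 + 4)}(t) 7*sin(2*t)/2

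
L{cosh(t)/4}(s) s/(4 * (s^2 - 1))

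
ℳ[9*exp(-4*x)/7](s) 9*gamma(s)/(7*4^s)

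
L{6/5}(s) 6/(5*s)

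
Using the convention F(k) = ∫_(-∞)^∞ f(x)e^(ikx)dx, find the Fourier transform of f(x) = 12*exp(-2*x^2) 6*sqrt(2)*sqrt(pi)*exp(-k^2/8)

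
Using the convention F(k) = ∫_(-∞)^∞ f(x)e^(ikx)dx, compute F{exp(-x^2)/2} sqrt(pi) * exp(-k^2/4)/2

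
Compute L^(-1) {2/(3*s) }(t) 2/3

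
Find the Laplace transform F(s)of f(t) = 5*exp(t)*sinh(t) 5/(s*(s - 2))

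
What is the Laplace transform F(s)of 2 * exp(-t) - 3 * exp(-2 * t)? 2/(s + 1) - 3/(s + 2)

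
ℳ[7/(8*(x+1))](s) 7*pi*csc(pi*s)/8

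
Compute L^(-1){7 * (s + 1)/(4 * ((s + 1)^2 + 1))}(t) 7 * exp(-t) * cos(t)/4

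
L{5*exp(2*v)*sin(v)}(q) 5/((q - 2)^2 + 1)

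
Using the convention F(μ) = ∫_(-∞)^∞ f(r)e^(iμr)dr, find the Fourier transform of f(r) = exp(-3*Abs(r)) 6/(μ^2 + 9)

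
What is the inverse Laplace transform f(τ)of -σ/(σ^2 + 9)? -cos(3*τ)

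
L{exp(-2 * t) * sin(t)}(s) 1/((s + 2)^2 + 1)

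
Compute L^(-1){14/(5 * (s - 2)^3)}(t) 7 * t^2 * exp(2 * t)/5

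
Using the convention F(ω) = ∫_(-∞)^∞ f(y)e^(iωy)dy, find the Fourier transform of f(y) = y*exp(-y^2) I*sqrt(pi)*ω*exp(-ω^2/4)/2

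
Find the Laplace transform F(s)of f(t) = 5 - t 5/s - 1/s^2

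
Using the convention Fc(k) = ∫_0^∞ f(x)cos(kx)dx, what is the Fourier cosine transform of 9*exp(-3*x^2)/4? 3*sqrt(3)*sqrt(pi)*exp(-k^2/12)/8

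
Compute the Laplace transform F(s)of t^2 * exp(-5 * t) 2/(s + 5)^3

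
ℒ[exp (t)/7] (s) 1/ (7*(s - 1))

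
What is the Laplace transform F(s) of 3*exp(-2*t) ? 3/(s + 2) 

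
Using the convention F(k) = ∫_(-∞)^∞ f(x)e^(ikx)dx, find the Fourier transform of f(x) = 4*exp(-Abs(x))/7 8/(7*(k^2 + 1))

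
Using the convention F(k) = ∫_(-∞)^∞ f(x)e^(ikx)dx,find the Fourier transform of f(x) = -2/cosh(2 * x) -pi/cosh(pi * k/4)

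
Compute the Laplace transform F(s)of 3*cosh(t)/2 3*s/(2*(s^2 - 1))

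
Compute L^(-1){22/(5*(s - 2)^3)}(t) 11*t^2*exp(2*t)/5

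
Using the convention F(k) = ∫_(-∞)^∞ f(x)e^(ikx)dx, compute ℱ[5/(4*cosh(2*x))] 5*pi/(8*cosh(pi*k/4))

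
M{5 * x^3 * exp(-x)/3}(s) 5 * gamma(s + 3)/3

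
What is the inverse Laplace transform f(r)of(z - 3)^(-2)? r*exp(3*r)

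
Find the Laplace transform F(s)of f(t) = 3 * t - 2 3/s^2-2/s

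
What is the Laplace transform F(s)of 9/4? 9/(4*s)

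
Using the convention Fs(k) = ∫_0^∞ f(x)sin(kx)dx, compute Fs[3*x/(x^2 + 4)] 3*pi*exp(-2*k)/2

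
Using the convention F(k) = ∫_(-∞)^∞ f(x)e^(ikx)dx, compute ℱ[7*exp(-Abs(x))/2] 7/(k^2 + 1)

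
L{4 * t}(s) 4/s^2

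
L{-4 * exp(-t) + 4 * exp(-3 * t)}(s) 4/(s + 3) - 4/(s + 1)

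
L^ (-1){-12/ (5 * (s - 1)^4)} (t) -2 * t^3 * exp (t)/5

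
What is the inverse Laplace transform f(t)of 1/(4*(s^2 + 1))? sin(t)/4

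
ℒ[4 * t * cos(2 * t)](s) 4 * (s^2 - 4)/(s^2 + 4)^2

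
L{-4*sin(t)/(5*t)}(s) -4*atan(1/s)/5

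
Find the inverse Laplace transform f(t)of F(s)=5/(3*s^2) 5*t/3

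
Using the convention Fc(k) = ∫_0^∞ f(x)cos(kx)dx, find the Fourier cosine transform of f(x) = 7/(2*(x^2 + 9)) 7*pi*exp(-3*k)/12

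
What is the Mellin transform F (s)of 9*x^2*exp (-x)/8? 9*gamma (s + 2)/8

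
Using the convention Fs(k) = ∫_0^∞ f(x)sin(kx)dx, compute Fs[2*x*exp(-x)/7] 4*k/(7*(k^2+1)^2)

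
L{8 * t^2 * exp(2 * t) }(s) 16/(s - 2) ^3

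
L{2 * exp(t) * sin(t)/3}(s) 2/(3 * ((s - 1)^2 + 1))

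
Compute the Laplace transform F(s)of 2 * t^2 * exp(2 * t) 4/(s - 2)^3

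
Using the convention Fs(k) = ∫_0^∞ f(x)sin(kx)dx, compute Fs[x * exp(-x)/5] 2 * k/(5 * (k^2+1)^2)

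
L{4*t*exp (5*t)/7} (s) 4/ (7*(s - 5)^2)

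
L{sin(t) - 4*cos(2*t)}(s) 1/(s^2 + 1) - 4*s/(s^2 + 4)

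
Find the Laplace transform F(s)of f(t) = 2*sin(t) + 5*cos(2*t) 5*s/(s^2 + 4) + 2/(s^2 + 1)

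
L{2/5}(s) 2/(5*s)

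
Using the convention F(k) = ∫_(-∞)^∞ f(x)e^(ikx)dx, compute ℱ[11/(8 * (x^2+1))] 11 * pi * exp(-Abs(k))/8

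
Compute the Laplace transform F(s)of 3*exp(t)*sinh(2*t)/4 3/(2*((s - 1)^2 - 4))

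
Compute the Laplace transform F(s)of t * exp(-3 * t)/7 1/(7 * (s + 3)^2)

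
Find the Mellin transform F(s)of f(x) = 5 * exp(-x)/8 5 * gamma(s)/8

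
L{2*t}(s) 2/s^2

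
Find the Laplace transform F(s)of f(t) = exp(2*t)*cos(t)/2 (s - 2)/(2*((s - 2)^2 + 1))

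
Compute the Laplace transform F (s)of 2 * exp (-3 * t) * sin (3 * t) 6/ ( (s + 3)^2 + 9)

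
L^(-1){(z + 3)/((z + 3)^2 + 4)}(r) exp(-3*r)*cos(2*r)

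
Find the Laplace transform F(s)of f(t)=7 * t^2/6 7/(3 * s^3)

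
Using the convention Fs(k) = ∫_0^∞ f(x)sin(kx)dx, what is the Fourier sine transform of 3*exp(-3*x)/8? 3*k/(8*(k^2+9))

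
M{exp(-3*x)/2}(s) gamma(s)/(2*3^s)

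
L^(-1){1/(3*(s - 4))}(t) exp(4*t)/3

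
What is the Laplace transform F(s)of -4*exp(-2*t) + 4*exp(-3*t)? 4/(s + 3)-4/(s + 2)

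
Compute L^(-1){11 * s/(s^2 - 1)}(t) 11 * cosh(t)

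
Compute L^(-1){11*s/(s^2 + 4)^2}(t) 11*t*sin(2*t)/4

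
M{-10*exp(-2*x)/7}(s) -10*gamma(s)/(7*2^s)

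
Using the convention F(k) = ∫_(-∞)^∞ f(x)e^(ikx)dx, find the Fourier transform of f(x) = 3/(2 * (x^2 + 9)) pi * exp(-3 * Abs(k))/2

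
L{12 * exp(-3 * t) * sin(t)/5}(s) 12/(5 * ((s + 3)^2 + 1))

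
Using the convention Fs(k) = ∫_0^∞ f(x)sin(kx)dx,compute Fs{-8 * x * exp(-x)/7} -16 * k/(7 * (k^2 + 1)^2)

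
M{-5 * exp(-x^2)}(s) -5 * gamma(s/2)/2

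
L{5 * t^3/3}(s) 10/s^4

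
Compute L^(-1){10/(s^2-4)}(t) 5 * sinh(2 * t)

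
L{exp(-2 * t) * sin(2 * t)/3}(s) 2/(3 * ((s+2)^2+4))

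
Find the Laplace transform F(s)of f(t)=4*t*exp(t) 4/(s - 1)^2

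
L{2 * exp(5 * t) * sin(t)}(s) 2/((s - 5)^2 + 1)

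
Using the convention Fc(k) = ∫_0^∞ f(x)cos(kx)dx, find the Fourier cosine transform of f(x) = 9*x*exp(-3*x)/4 9*(9 - k^2)/(4*(k^2 + 9)^2)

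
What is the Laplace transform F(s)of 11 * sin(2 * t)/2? 11/(s^2 + 4)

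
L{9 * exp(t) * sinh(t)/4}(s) 9/(4 * s * (s - 2))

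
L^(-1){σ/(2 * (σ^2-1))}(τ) cosh(τ)/2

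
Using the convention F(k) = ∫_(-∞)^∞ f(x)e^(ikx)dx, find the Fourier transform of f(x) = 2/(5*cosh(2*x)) pi/(5*cosh(pi*k/4))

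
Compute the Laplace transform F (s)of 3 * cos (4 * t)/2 3 * s/ (2 * (s^2 + 16))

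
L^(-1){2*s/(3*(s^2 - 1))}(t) 2*cosh(t)/3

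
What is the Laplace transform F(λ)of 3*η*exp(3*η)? 3/(λ - 3)^2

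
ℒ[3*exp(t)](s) 3/(s - 1) 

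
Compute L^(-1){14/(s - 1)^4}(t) 7 * t^3 * exp(t)/3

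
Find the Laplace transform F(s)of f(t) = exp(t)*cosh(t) (s - 1)/(s*(s - 2))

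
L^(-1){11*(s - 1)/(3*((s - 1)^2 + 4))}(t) 11*exp(t)*cos(2*t)/3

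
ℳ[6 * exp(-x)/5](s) 6 * gamma(s)/5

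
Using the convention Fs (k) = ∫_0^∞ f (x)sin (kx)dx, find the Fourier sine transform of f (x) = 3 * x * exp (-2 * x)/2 6 * k/ (k^2 + 4)^2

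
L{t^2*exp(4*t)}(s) 2/(s - 4)^3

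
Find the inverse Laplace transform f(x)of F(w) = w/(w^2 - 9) cosh(3 * x)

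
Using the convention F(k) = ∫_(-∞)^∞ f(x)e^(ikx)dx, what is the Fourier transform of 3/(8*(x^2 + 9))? pi*exp(-3*Abs(k))/8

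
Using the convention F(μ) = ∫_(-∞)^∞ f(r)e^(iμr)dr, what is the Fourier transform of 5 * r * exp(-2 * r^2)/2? 5 * sqrt(2) * I * sqrt(pi) * μ * exp(-μ^2/8)/16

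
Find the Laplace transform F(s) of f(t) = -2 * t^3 -12/s^4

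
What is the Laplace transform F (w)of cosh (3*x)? w/ (w^2 - 9)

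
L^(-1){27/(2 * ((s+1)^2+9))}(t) 9 * exp(-t) * sin(3 * t)/2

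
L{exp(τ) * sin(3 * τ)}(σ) 3/((σ - 1)^2 + 9)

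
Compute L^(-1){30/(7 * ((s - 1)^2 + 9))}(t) 10 * exp(t) * sin(3 * t)/7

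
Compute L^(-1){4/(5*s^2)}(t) 4*t/5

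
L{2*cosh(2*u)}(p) 2*p/(p^2 - 4)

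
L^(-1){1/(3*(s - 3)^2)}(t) t*exp(3*t)/3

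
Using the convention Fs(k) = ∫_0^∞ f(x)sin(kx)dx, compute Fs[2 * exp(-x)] 2 * k/(k^2 + 1)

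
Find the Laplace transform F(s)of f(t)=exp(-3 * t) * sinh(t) 1/((s + 3)^2 - 1)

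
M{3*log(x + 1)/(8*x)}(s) -3*pi*csc(pi*s)/(8*s - 8)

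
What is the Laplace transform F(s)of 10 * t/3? 10/(3 * s^2)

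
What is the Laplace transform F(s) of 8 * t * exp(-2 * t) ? 8/(s + 2) ^2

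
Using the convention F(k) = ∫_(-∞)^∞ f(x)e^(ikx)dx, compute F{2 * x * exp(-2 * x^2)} sqrt(2) * I * sqrt(pi) * k * exp(-k^2/8)/4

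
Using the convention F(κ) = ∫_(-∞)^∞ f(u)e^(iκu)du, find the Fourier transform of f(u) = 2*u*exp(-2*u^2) sqrt(2)*I*sqrt(pi)*κ*exp(-κ^2/8)/4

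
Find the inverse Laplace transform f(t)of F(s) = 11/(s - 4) 11*exp(4*t)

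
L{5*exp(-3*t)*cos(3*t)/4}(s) 5*(s + 3)/(4*((s + 3)^2 + 9))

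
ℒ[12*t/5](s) 12/(5*s^2)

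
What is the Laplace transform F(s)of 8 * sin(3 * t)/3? 8/(s^2 + 9)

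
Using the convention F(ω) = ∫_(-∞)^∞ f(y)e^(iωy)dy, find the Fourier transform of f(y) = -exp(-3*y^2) -sqrt(3)*sqrt(pi)*exp(-ω^2/12)/3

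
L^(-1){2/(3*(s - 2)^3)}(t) t^2*exp(2*t)/3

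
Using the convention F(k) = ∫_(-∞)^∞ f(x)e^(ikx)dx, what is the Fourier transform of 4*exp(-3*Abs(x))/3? 8/(k^2 + 9)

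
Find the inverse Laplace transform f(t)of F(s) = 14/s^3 7*t^2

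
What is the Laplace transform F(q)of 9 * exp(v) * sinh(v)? 9/(q * (q - 2))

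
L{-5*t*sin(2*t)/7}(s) -20*s/(7*(s^2 + 4)^2)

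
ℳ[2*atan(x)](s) -pi*sec(pi*s/2)/s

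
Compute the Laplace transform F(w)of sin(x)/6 1/(6*(w^2+1))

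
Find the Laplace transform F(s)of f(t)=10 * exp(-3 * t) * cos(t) 10 * (s + 3)/((s + 3)^2 + 1)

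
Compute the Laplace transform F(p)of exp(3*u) 1/(p - 3)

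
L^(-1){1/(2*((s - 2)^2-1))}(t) exp(2*t)*sinh(t)/2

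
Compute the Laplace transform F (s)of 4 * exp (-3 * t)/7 4/ (7 * (s + 3))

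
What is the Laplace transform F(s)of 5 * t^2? 10/s^3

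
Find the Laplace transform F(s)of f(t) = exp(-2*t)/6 1/(6*(s + 2))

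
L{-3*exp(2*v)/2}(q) -3/(2*q - 4)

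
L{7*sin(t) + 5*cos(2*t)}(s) 7/(s^2 + 1) + 5*s/(s^2 + 4)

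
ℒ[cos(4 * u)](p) p/(p^2+16)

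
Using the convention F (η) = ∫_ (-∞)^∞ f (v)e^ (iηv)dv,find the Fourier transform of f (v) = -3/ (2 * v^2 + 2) -3 * pi * exp (-Abs (η))/2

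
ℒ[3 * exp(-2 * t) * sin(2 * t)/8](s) 3/(4 * ((s+2)^2+4))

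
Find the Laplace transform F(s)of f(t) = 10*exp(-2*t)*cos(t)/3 10*(s + 2)/(3*((s + 2)^2 + 1))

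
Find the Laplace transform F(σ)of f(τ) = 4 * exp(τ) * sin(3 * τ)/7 12/(7 * ((σ - 1)^2 + 9))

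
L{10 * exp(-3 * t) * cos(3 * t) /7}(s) 10 * (s + 3) /(7 * ((s + 3) ^2 + 9) ) 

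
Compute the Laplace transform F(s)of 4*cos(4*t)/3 4*s/(3*(s^2 + 16))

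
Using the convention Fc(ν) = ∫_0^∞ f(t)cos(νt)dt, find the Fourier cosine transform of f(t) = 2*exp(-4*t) 8/(ν^2+16)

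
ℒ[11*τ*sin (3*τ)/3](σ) 22*σ/ (σ^2 + 9)^2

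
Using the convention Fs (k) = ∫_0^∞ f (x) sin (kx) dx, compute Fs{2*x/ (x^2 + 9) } pi*exp (-3*k) 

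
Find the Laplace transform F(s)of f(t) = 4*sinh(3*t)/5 12/(5*(s^2-9))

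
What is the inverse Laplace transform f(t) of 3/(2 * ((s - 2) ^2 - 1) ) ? 3 * exp(2 * t) * sinh(t) /2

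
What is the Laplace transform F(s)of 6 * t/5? 6/(5 * s^2)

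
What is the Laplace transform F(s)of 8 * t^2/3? 16/(3 * s^3)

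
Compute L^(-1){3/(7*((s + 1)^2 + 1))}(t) 3*exp(-t)*sin(t)/7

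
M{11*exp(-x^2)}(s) 11*gamma(s/2)/2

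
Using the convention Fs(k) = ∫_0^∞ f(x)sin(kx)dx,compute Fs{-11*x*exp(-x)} -22*k/(k^2 + 1)^2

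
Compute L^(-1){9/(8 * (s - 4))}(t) 9 * exp(4 * t)/8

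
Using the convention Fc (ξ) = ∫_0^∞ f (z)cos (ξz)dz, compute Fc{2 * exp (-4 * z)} 8/ (ξ^2 + 16)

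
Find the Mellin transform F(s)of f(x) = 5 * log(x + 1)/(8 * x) -5 * pi * csc(pi * s)/(8 * s - 8)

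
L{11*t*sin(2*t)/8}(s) 11*s/(2*(s^2 + 4)^2)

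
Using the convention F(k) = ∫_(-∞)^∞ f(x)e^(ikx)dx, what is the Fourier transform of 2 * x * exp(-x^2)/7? I * sqrt(pi) * k * exp(-k^2/4)/7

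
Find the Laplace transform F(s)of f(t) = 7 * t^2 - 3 14/s^3 - 3/s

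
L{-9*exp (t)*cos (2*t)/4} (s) 9*(1 - s)/ (4*( (s - 1)^2 + 4))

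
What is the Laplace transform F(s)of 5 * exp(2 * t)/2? 5/(2 * (s - 2))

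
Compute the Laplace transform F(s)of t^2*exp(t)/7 2/(7*(s - 1)^3)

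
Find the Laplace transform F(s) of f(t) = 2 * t 2/s^2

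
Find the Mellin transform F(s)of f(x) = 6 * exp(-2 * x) 6 * gamma(s)/2^s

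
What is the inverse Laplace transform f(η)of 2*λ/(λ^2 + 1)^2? η*sin(η)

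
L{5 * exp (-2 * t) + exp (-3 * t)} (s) 1/ (s + 3) + 5/ (s + 2)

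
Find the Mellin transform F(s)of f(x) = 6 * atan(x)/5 -3 * pi * sec(pi * s/2)/(5 * s)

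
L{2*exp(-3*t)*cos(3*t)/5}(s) 2*(s + 3)/(5*((s + 3)^2 + 9))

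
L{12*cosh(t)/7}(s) 12*s/(7*(s^2 - 1))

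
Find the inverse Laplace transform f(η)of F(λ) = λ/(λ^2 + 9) cos(3 * η)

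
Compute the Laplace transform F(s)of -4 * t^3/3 -8/s^4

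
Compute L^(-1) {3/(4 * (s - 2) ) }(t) 3 * exp(2 * t) /4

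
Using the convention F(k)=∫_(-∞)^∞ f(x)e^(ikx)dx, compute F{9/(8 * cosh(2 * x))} 9 * pi/(16 * cosh(pi * k/4))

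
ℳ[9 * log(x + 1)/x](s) -9 * pi * csc(pi * s)/(s - 1)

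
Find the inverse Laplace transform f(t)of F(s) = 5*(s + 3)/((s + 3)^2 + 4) 5*exp(-3*t)*cos(2*t)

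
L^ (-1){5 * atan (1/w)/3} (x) 5 * sin (x)/ (3 * x)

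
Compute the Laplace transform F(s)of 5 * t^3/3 10/s^4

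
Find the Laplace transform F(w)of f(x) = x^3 6/w^4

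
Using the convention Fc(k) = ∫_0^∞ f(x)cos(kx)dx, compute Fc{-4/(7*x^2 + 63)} -2*pi*exp(-3*k)/21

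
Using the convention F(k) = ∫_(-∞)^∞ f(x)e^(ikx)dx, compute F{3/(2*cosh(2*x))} 3*pi/(4*cosh(pi*k/4))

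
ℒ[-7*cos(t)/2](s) -7*s/(2*s^2 + 2)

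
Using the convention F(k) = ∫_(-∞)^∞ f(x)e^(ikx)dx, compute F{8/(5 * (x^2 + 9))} 8 * pi * exp(-3 * Abs(k))/15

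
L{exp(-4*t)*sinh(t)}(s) 1/((s + 4)^2 - 1)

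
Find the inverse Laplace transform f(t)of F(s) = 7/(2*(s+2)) 7*exp(-2*t)/2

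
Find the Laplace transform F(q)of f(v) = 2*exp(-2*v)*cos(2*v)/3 2*(q + 2)/(3*((q + 2)^2 + 4))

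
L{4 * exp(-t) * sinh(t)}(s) 4/(s * (s + 2))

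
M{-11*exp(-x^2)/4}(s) -11*gamma(s/2)/8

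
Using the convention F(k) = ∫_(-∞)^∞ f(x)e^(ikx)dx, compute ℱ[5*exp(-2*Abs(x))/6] 10/(3*(k^2+4))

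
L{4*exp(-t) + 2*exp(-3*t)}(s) 2/(s + 3) + 4/(s + 1)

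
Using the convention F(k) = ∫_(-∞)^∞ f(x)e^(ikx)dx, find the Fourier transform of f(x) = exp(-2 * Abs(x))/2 2/(k^2 + 4)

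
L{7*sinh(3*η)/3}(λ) 7/(λ^2 - 9)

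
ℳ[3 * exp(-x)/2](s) 3 * gamma(s)/2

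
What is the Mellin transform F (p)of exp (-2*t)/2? gamma (p)/ (2*2^p)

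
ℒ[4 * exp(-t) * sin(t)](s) 4/((s + 1)^2 + 1)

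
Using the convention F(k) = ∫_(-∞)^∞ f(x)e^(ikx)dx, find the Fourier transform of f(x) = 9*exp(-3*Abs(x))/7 54/(7*(k^2 + 9))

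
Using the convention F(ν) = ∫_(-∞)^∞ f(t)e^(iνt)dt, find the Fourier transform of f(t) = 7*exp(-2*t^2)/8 7*sqrt(2)*sqrt(pi)*exp(-ν^2/8)/16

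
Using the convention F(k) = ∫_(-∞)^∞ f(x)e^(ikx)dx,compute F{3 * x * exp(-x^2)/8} 3 * I * sqrt(pi) * k * exp(-k^2/4)/16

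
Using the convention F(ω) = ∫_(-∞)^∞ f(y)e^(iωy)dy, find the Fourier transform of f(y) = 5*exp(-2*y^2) 5*sqrt(2)*sqrt(pi)*exp(-ω^2/8)/2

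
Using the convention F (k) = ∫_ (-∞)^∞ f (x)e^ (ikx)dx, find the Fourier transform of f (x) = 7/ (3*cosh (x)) 7*pi/ (3*cosh (pi*k/2))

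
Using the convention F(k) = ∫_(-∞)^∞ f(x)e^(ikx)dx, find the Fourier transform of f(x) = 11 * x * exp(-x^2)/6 11 * I * sqrt(pi) * k * exp(-k^2/4)/12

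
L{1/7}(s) 1/(7*s)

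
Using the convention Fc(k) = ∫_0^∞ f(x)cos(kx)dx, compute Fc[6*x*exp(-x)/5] 6*(1 - k^2)/(5*(k^2 + 1)^2)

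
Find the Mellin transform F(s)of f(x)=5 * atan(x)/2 -5 * pi * sec(pi * s/2)/(4 * s)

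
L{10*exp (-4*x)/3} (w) 10/ (3*(w + 4))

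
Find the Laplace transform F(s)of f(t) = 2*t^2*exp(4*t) 4/(s - 4)^3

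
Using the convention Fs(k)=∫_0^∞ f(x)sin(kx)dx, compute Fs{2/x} pi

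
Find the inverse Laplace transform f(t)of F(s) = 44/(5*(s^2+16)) 11*sin(4*t)/5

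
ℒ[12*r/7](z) 12/(7*z^2)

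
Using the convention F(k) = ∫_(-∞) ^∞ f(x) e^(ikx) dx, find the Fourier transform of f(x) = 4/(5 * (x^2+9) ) 4 * pi * exp(-3 * Abs(k) ) /15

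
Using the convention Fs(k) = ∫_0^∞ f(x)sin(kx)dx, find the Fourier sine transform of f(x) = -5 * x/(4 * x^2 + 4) -5 * pi * exp(-k)/8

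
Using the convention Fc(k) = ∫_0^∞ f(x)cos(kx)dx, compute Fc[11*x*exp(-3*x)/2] 11*(9 - k^2)/(2*(k^2 + 9)^2)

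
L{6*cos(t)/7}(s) 6*s/(7*(s^2+1))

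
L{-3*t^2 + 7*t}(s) 7/s^2-6/s^3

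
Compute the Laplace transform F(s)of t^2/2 s^(-3)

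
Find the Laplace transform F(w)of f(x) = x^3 6/w^4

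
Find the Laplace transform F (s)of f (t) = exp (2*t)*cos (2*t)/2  (s - 2)/ (2*( (s - 2)^2 + 4))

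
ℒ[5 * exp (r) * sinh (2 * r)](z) 10/ ( (z - 1)^2 - 4)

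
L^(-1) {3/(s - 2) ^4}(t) t^3*exp(2*t) /2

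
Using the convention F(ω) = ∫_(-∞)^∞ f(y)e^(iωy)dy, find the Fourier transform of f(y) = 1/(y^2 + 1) pi*exp(-Abs(ω))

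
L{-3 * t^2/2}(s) -3/s^3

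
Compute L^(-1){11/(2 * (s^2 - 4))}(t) 11 * sinh(2 * t)/4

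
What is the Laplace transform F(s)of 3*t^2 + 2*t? 6/s^3 + 2/s^2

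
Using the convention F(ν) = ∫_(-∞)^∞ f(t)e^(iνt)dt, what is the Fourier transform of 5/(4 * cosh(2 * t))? 5 * pi/(8 * cosh(pi * ν/4))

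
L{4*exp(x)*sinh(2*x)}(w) 8/((w - 1)^2 - 4)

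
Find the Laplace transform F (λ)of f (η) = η λ^ (-2)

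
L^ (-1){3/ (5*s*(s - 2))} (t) 3*exp (t)*sinh (t)/5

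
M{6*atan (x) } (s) -3*pi*sec (pi*s/2) /s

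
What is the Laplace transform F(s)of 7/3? 7/(3*s)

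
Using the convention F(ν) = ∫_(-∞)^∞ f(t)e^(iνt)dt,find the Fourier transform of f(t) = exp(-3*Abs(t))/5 6/(5*(ν^2+9))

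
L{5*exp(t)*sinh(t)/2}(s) 5/(2*s*(s - 2))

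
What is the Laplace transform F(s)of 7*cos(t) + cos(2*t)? 7*s/(s^2 + 1) + s/(s^2 + 4)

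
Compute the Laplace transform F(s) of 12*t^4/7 288/(7*s^5) 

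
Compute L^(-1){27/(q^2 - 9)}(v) 9*sinh(3*v)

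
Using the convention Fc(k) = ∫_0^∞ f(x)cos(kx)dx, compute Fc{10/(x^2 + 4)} 5*pi*exp(-2*k)/2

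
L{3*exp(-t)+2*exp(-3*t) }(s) 2/(s+3)+3/(s+1) 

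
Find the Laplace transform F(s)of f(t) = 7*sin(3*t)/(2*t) 7*atan(3/s)/2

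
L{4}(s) 4/s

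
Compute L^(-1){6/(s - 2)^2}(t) 6 * t * exp(2 * t)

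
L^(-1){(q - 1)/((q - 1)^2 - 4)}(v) exp(v) * cosh(2 * v)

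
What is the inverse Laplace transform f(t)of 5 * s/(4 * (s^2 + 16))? 5 * cos(4 * t)/4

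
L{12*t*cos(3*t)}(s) 12*(s^2 - 9)/(s^2 + 9)^2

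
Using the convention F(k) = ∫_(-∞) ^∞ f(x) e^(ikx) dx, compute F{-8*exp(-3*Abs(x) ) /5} -48/(5*k^2+45) 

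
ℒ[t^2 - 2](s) 2/s^3 - 2/s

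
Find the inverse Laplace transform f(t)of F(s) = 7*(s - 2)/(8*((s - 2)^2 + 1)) 7*exp(2*t)*cos(t)/8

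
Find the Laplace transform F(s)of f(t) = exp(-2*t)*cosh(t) (s + 2)/((s + 2)^2 - 1)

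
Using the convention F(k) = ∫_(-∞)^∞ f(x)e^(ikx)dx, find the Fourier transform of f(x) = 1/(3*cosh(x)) pi/(3*cosh(pi*k/2))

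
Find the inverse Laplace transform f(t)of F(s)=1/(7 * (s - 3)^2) t * exp(3 * t)/7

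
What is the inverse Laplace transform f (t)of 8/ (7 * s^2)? 8 * t/7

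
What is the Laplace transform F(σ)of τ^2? 2/σ^3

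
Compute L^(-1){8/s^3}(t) 4 * t^2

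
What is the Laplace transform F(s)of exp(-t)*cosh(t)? (s + 1)/(s*(s + 2))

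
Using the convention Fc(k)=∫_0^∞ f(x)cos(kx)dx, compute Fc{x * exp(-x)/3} (1 - k^2)/(3 * (k^2 + 1)^2)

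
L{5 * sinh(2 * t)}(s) 10/(s^2 - 4)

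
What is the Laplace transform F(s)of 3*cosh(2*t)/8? 3*s/(8*(s^2 - 4))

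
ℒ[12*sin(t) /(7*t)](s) 12*atan(1/s) /7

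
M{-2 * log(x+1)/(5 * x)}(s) 2 * pi * csc(pi * s)/(5 * (s - 1))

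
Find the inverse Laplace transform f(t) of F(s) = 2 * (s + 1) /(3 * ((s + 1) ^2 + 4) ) 2 * exp(-t) * cos(2 * t) /3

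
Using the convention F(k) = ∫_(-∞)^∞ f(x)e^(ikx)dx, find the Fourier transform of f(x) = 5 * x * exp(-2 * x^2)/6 5 * sqrt(2) * I * sqrt(pi) * k * exp(-k^2/8)/48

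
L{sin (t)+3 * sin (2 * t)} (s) 1/ (s^2+1)+6/ (s^2+4)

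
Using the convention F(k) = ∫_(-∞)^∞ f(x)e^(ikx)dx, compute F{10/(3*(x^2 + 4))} 5*pi*exp(-2*Abs(k))/3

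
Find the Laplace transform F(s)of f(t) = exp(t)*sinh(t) 1/(s*(s - 2))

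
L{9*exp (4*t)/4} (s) 9/ (4*(s - 4))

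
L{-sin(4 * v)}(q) -4/(q^2 + 16)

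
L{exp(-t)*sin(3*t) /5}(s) 3/(5*((s + 1) ^2 + 9) ) 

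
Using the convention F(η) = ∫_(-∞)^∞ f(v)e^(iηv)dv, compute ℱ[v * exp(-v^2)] I * sqrt(pi) * η * exp(-η^2/4)/2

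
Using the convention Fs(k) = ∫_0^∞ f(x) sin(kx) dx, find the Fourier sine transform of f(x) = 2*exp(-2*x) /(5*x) 2*atan(k/2) /5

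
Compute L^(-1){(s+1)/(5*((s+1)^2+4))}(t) exp(-t)*cos(2*t)/5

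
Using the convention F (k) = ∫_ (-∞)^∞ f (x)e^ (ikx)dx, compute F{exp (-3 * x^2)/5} sqrt (3) * sqrt (pi) * exp (-k^2/12)/15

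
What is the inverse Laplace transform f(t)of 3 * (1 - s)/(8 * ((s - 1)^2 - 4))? -3 * exp(t) * cosh(2 * t)/8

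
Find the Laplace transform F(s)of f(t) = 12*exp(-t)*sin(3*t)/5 36/(5*((s + 1)^2 + 9))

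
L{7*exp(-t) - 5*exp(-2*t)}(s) 7/(s + 1) - 5/(s + 2)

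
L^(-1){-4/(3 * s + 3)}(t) -4 * exp(-t)/3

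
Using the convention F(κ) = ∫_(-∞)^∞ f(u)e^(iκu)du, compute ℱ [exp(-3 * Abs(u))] 6/(κ^2 + 9)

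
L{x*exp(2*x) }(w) (w - 2) ^(-2) 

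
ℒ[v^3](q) 6/q^4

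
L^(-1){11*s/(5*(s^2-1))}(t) 11*cosh(t)/5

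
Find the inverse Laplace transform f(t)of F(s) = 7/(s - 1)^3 7*t^2*exp(t)/2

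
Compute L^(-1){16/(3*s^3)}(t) 8*t^2/3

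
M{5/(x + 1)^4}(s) 5*gamma(s)*gamma(4 - s)/6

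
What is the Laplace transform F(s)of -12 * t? -12/s^2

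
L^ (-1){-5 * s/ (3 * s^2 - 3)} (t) -5 * cosh (t)/3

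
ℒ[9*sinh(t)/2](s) 9/(2*(s^2 - 1))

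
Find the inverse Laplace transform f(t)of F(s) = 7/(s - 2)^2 7 * t * exp(2 * t)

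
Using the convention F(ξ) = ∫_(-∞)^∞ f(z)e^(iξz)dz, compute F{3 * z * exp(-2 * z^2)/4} 3 * sqrt(2) * I * sqrt(pi) * ξ * exp(-ξ^2/8)/32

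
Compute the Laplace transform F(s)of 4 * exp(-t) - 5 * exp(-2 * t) 4/(s + 1) - 5/(s + 2)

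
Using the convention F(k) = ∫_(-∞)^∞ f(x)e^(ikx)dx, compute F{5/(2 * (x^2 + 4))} 5 * pi * exp(-2 * Abs(k))/4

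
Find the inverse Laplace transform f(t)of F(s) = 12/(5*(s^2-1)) 12*sinh(t)/5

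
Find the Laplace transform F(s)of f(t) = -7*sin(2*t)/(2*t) -7*atan(2/s)/2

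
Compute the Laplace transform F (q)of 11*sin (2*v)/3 22/ (3*(q^2 + 4))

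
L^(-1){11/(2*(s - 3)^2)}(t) 11*t*exp(3*t)/2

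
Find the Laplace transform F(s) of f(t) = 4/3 4/(3*s) 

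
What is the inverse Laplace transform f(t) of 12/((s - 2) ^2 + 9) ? 4 * exp(2 * t) * sin(3 * t) 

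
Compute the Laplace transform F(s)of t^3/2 3/s^4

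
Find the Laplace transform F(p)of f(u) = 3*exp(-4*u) 3/(p + 4)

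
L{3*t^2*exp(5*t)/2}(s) 3/(s - 5)^3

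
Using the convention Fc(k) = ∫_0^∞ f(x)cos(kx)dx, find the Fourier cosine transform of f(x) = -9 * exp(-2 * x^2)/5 -9 * sqrt(2) * sqrt(pi) * exp(-k^2/8)/20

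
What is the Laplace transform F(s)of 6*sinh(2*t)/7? 12/(7*(s^2 - 4))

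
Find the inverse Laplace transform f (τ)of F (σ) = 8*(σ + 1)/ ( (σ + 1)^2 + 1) 8*exp (-τ)*cos (τ)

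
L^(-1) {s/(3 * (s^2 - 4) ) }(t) cosh(2 * t) /3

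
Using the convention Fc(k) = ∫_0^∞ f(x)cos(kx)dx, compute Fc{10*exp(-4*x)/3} 40/(3*(k^2 + 16))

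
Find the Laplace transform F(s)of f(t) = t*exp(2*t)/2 1/(2*(s - 2)^2)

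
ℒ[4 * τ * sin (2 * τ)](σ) 16 * σ/ (σ^2 + 4) ^2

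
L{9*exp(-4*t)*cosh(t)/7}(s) 9*(s+4)/(7*((s+4)^2 - 1))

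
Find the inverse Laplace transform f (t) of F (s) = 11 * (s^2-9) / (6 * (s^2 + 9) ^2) 11 * t * cos (3 * t) /6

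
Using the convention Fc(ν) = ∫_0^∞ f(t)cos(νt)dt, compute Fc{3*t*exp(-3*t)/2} 3*(9 - ν^2)/(2*(ν^2+9)^2)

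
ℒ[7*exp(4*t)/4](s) 7/(4*(s - 4))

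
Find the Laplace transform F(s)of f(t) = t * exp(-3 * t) (s + 3)^(-2)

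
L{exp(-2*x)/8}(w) 1/(8*(w+2))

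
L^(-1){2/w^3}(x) x^2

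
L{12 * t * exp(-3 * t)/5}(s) 12/(5 * (s + 3)^2)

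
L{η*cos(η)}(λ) (λ^2 - 1)/(λ^2 + 1)^2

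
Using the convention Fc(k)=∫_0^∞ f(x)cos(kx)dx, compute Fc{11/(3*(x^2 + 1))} 11*pi*exp(-k)/6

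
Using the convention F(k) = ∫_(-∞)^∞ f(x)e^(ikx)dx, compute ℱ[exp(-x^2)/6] sqrt(pi)*exp(-k^2/4)/6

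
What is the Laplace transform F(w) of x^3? 6/w^4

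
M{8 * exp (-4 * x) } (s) 2^ (3 - 2 * s) * gamma (s) 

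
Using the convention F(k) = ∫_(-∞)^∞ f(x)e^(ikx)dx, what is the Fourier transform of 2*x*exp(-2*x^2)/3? sqrt(2)*I*sqrt(pi)*k*exp(-k^2/8)/12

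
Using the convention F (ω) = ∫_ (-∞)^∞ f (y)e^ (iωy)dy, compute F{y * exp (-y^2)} I * sqrt (pi) * ω * exp (-ω^2/4)/2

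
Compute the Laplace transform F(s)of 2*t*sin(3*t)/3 4*s/(s^2 + 9)^2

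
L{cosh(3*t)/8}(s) s/(8*(s^2 - 9))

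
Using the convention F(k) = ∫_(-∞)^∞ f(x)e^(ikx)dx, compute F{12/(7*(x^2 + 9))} 4*pi*exp(-3*Abs(k))/7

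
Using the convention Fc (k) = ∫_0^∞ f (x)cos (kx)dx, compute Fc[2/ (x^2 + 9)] pi*exp (-3*k)/3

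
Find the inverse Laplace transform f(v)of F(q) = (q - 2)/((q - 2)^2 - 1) exp(2 * v) * cosh(v)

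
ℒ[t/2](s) 1/(2*s^2)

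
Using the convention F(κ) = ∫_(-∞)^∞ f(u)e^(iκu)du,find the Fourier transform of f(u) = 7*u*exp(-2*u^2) 7*sqrt(2)*I*sqrt(pi)*κ*exp(-κ^2/8)/8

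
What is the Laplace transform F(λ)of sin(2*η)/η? atan(2/λ)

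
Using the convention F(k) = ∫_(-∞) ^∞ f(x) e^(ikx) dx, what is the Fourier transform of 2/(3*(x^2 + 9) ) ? 2*pi*exp(-3*Abs(k) ) /9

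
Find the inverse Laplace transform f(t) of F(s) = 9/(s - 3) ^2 9*t*exp(3*t) 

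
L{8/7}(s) 8/(7*s)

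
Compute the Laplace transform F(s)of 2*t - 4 2/s^2 - 4/s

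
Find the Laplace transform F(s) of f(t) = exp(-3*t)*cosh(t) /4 (s + 3) /(4*((s + 3) ^2 - 1) ) 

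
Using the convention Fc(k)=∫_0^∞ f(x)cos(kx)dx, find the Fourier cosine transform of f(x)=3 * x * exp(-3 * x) 3 * (9 - k^2)/(k^2 + 9)^2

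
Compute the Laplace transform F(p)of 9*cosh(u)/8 9*p/(8*(p^2 - 1))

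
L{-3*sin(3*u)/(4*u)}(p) -3*atan(3/p)/4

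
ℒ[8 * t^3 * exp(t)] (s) 48/(s - 1)^4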